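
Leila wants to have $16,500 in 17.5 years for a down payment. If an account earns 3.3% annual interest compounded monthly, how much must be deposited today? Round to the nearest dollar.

$9,269

Periodic rate = 3.3%/12 = 0.00275; 210 periods.
P = 16,500/(1 + 0.00275)^210 ≈ 16,500/1.7801673741 ≈ 9,268.7914.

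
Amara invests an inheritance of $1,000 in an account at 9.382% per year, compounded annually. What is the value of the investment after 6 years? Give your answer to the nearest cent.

Annual rate = 9.382% = 0.09382; years = 6.
A = 1,000·(1 + 0.09382)^6 ≈ 1,000·1.712675795 ≈ 1,712.6758.

$1,712.68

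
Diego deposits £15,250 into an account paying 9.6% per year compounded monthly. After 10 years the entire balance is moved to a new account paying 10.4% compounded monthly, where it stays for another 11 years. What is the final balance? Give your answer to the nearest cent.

Phase 1: 15,250·(1 + 0.008)^120 ≈ 39,676.5313.
Phase 2: 39,676.5313·(1 + 0.104/12)^132 ≈ 123,944.1406.

£123,944.14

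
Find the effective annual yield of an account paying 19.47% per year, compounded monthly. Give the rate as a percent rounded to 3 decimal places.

One year is 12 periods at 0.016225 each: (1 + 0.016225)^12 ≈ 1.213049.
EAR = 1.213049 − 1 ≈ 21.30494%.

21.305%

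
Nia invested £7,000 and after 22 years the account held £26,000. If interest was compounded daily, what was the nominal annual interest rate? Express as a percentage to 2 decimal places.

The 8030-period growth factor is 26,000/7,000 = 3.71429.
r/365 = 3.71429^(1/8030) − 1 ≈ 0.000163424, so r ≈ 365·0.000163424 = 5.96497%.

5.96%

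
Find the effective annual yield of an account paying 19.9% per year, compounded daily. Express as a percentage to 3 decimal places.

EAR = (1 + 19.9%/365)^365 − 1 = (1 + 0.000545205)^365 − 1.
(1 + 0.000545205)^365 ≈ 1.220116, so EAR ≈ 22.01158%.

22.012%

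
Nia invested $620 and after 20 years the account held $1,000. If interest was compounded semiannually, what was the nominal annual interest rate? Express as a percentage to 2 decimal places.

2.40%

(1 + r/2)^40 = 1,000/620 = 1.6129.
1 + r/2 = 1.6129^(1/40) ≈ 1.012023, so r/2 ≈ 0.0120226.
r ≈ 2·0.0120226 = 2.40452%.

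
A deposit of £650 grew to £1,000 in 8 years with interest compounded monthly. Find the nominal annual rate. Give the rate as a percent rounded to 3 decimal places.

5.397%

(1 + r/12)^96 = 1,000/650 = 1.53846.
1 + r/12 = 1.53846^(1/96) ≈ 1.004497, so r/12 ≈ 0.00449741.
r ≈ 12·0.00449741 = 5.39689%.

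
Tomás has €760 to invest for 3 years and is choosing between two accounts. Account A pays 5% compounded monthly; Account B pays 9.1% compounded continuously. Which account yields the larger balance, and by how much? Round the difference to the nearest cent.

A: (1 + 0.05/12)^36 ≈ 1.16147223, so 760 × 1.16147223 ≈ 882.7189.
B: e^(0.091·3) = e^0.273 ≈ 1.31390024, so 760 × 1.31390024 ≈ 998.5642.
Difference ≈ 115.8453 in favor of B.

Account B, by €115.85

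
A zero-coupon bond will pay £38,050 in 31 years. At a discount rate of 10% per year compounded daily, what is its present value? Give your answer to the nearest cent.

£1,714.85

Growth factor = (1 + 0.1/365)^11315 ≈ 22.188528476.
P = 38,050/22.188528476 ≈ 1,714.8501.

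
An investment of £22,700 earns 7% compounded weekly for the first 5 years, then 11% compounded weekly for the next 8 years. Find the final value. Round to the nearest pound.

£77,572

After 5 years at 7%: 22,700 × 1.418733588 ≈ 32,205.2524.
Then 8 years at 11%: 32,205.2524 × 2.4086599158 ≈ 77,571.5007.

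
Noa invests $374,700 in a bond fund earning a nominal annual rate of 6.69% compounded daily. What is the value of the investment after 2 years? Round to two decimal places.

Growth factor = (1 + 0.0669/365)^730 ≈ 1.14315014833.
A ≈ 374,700 × 1.14315014833 ≈ 428,338.3606.

$428,338.36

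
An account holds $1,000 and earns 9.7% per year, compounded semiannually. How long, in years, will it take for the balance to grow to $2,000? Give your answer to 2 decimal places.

We need (1 + 0.0485)^(2t) = 2, so 2t = ln 2 / ln 1.0485 ≈ 14.6355.
t ≈ 14.6355/2 = 7.3178 years.

7.32 years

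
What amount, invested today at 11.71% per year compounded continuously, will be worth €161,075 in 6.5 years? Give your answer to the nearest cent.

€75,242.79

P = A·e^(−rt) = 161,075·e^(−0.76115).
e^(−0.76115) ≈ 0.467128919745, so P ≈ 75,242.7907.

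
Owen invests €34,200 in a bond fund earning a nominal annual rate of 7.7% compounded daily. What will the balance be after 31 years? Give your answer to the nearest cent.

€372,029.78

Periodic rate = 7.7%/365 = 0.000210959; periods = 365·31 = 11315.
A = 34,200·(1 + 0.077/365)^11315 ≈ 34,200·10.8780636903 ≈ 372,029.7782.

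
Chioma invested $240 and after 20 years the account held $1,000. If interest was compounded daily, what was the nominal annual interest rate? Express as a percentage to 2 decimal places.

The 7300-period growth factor is 1,000/240 = 4.16667.
r/365 = 4.16667^(1/7300) − 1 ≈ 0.000195515, so r ≈ 365·0.000195515 = 7.13628%.

7.14%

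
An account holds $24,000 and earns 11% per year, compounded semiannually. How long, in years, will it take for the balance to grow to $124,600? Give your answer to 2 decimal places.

15.38 years

We need (1 + 0.055)^(2t) = 5.1917, so 2t = ln 5.1917 / ln 1.055 ≈ 30.7626.
t ≈ 30.7626/2 = 15.3813 years.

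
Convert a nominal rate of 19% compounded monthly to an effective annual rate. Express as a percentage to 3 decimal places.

20.745%

EAR = (1 + 19%/12)^12 − 1 = (1 + 0.0158333)^12 − 1.
(1 + 0.0158333)^12 ≈ 1.207451, so EAR ≈ 20.74510%.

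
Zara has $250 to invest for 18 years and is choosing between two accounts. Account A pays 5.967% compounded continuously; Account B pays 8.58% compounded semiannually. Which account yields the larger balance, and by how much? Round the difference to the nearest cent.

Account B, by $402.35

Account A growth factor: e^(0.05967·18) = e^1.07406 ≈ 2.92724; balance ≈ 731.8100.
Account B growth factor: (1 + 0.0429)^36 ≈ 4.536657871; balance ≈ 1,134.1645.
Account B is larger by 402.3545.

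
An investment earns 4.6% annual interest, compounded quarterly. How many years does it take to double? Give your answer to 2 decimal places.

(1 + 0.0115)^(4t) = 2.
4t = ln 2 / ln(1 + 0.0115) ≈ 0.69315/0.0114344 ≈ 60.6196.
t ≈ 15.1549.

15.15 years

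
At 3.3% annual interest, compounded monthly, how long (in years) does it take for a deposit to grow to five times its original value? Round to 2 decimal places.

(1 + 0.00275)^(12t) = 5.
12t = ln 5 / ln(1 + 0.00275) ≈ 1.6094/0.00274623 ≈ 586.0545.
t ≈ 48.8379.

48.84 years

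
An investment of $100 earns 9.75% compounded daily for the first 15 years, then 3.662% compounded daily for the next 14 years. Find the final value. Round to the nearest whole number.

Phase 1: 100·(1 + 0.0975/365)^5475 ≈ 431.5895.
Phase 2: 431.5895·(1 + 0.03662/365)^5110 ≈ 720.6324.

$721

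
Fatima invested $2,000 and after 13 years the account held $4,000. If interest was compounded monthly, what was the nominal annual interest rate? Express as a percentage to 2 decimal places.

5.34%

The 156-period growth factor is 4,000/2,000 = 2.
r/12 = 2^(1/156) − 1 ≈ 0.00445314, so r ≈ 12·0.00445314 = 5.34376%.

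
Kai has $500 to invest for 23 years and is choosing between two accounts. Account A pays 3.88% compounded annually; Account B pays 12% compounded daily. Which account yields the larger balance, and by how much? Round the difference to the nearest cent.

Account B, by $6,696.27

Account A growth factor: (1 + 0.0388)^23 ≈ 2.400129318; balance ≈ 1,200.0647.
Account B growth factor: (1 + 0.12/365)^8395 ≈ 15.79267778; balance ≈ 7,896.3389.
Account B is larger by 6,696.2742.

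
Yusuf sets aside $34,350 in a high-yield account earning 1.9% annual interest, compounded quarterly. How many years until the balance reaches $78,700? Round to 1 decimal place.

We need (1 + 0.00475)^(4t) = 2.2911, so 4t = ln 2.2911 / ln 1.00475 ≈ 174.9492.
t ≈ 174.9492/4 = 43.7373 years.

43.7 years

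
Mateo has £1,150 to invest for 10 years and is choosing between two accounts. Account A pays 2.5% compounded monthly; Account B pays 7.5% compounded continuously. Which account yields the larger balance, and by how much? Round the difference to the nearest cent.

Account B, by £958.30

Account A growth factor: (1 + 0.025/12)^120 ≈ 1.283691542; balance ≈ 1,476.2453.
Account B growth factor: e^(0.075·10) = e^0.75 ≈ 2.117000017; balance ≈ 2,434.5500.
Account B is larger by 958.3047.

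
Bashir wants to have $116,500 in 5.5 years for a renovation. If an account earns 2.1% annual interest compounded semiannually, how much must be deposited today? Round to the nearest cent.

$103,854.77

Growth factor = (1 + 0.0105)^11 ≈ 1.12175882888.
P = 116,500/1.12175882888 ≈ 103,854.7654.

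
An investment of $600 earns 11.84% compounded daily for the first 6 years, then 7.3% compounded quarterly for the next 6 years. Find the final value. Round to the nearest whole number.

$1,884

Phase 1: 600·(1 + 0.1184/365)^2190 ≈ 1,220.7424.
Phase 2: 1,220.7424·(1 + 0.01825)^24 ≈ 1,884.2133.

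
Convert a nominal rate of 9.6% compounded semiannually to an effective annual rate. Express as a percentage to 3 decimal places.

One year is 2 periods at 0.048 each: (1 + 0.048)^2 ≈ 1.098304.
EAR = 1.098304 − 1 ≈ 9.83040%.

9.830%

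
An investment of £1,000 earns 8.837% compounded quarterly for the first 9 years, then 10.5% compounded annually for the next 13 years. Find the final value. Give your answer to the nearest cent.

After 9 years at 8.837%: 1,000 × 2.196075434 ≈ 2,196.0754.
Then 13 years at 10.5%: 2,196.0754 × 3.661926425 ≈ 8,041.8667.

£8,041.87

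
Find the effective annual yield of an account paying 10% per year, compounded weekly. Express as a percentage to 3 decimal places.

EAR = (1 + 10%/52)^52 − 1 = (1 + 0.00192308)^52 − 1.
(1 + 0.00192308)^52 ≈ 1.105065, so EAR ≈ 10.50648%.

10.506%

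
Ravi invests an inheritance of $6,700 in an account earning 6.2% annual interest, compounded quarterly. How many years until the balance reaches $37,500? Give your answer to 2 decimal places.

27.99 years

(1 + 0.0155)^(4t) = 37,500/6,700 = 5.597.
4t·ln(1 + 0.0155) = ln(5.597); 4t = 1.7222/0.0153811 ≈ 111.9707.
t ≈ 27.9927 years.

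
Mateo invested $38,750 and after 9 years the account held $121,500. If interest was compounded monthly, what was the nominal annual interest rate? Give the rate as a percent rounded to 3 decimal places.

The 108-period growth factor is 121,500/38,750 = 3.13548.
r/12 = 3.13548^(1/108) − 1 ≈ 0.0106375, so r ≈ 12·0.0106375 = 12.76501%.

12.765%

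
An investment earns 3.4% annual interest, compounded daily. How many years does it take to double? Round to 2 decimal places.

20.39 years

(1 + 0.0000931507)^(365t) = 2.
365t = ln 2 / ln(1 + 0.0000931507) ≈ 0.69315/9.31463e-05 ≈ 7441.4854.
t ≈ 20.3876.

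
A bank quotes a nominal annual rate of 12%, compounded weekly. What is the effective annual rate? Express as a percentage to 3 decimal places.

12.734%

One year is 52 periods at 0.00230769 each: (1 + 0.00230769)^52 ≈ 1.127341.
EAR = 1.127341 − 1 ≈ 12.73410%.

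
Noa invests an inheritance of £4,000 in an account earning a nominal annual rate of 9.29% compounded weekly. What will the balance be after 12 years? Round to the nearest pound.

£12,184

Growth factor = (1 + 0.0929/52)^624 ≈ 3.0459272424.
A ≈ 4,000 × 3.0459272424 ≈ 12,183.7090.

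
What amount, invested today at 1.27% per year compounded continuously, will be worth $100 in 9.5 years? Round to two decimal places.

P = A·e^(−rt) = 100·e^(−0.12065).
e^(−0.12065) ≈ 0.88634413, so P ≈ 88.6344.

$88.63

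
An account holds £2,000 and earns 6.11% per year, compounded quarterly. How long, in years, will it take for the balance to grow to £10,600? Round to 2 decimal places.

27.50 years

(1 + 0.015275)^(4t) = 10,600/2,000 = 5.3.
4t·ln(1 + 0.015275) = ln(5.3); 4t = 1.6677/0.0151595 ≈ 110.0106.
t ≈ 27.5026 years.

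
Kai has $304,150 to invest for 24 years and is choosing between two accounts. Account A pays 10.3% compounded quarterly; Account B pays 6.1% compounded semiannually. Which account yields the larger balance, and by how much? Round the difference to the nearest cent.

Account A, by $2,205,554.16

Account A growth factor: (1 + 0.02575)^96 ≈ 11.48117829607; balance ≈ 3,492,000.3788.
Account B growth factor: (1 + 0.0305)^48 ≈ 4.229643982921; balance ≈ 1,286,446.2174.
Account A is larger by 2,205,554.1613.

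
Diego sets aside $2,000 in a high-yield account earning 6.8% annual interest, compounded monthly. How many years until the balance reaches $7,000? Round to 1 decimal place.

We need (1 + 0.00566667)^(12t) = 3.5, so 12t = ln 3.5 / ln 1.005667 ≈ 221.7016.
t ≈ 221.7016/12 = 18.4751 years.

18.5 years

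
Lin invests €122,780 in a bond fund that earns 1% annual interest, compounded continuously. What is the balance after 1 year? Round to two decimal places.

A = P·e^(rt) = 122,780·e^(0.01·1) = 122,780·e^0.01.
e^0.01 ≈ 1.01005016708, so A ≈ 124,013.9595.

€124,013.96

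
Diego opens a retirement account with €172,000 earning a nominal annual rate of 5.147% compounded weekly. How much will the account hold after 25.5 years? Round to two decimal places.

€638,633.25

Growth factor = (1 + 0.05147/52)^1326 ≈ 3.71298403129.
A ≈ 172,000 × 3.71298403129 ≈ 638,633.2534.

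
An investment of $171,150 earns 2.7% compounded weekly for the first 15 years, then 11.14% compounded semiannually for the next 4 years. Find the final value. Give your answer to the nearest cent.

$395,862.80

After 15 years at 2.7%: 171,150 × 1.49914491988 ≈ 256,578.6530.
Then 4 years at 11.14%: 256,578.6530 × 1.54285166115 ≈ 395,862.8011.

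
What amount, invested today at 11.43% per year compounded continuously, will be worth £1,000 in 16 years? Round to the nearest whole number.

£161

P = A·e^(−rt) = 1,000·e^(−1.8288).
e^(−1.8288) ≈ 0.16060618, so P ≈ 160.6062.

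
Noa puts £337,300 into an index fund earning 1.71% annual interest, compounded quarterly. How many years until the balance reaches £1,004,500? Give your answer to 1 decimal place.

64.0 years

(1 + 0.004275)^(4t) = 1,004,500/337,300 = 2.9781.
4t·ln(1 + 0.004275) = ln(2.9781); 4t = 1.0913/0.00426589 ≈ 255.8137.
t ≈ 63.9534 years.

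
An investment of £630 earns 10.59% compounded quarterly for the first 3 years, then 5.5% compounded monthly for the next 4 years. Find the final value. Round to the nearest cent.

£1,073.61

Phase 1: 630·(1 + 0.026475)^12 ≈ 862.0274.
Phase 2: 862.0274·(1 + 0.055/12)^48 ≈ 1,073.6125.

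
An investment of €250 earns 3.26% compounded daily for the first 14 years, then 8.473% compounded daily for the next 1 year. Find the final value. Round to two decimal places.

Phase 1: 250·(1 + 0.0326/365)^5110 ≈ 394.5874.
Phase 2: 394.5874·(1 + 0.08473/365)^365 ≈ 429.4738.

€429.47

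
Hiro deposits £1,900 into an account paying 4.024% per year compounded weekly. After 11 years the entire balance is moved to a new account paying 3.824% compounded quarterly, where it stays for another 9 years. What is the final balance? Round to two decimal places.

Phase 1: 1,900·(1 + 0.04024/52)^572 ≈ 2,957.4361.
Phase 2: 2,957.4361·(1 + 0.00956)^36 ≈ 4,165.5488.

£4,165.55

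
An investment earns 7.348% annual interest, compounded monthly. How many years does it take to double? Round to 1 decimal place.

(1 + 0.00612333)^(12t) = 2.
12t = ln 2 / ln(1 + 0.00612333) ≈ 0.69315/0.00610466 ≈ 113.5439.
t ≈ 9.4620.

9.5 years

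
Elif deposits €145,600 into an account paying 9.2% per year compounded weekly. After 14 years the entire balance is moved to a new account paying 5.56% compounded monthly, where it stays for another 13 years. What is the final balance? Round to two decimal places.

Phase 1: 145,600·(1 + 0.092/52)^728 ≈ 527,276.5076.
Phase 2: 527,276.5076·(1 + 0.0556/12)^156 ≈ 1,084,479.8618.

€1,084,479.86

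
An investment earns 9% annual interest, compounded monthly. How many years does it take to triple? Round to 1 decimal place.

(1 + 0.0075)^(12t) = 3.
12t = ln 3 / ln(1 + 0.0075) ≈ 1.0986/0.00747201 ≈ 147.0303.
t ≈ 12.2525.

12.3 years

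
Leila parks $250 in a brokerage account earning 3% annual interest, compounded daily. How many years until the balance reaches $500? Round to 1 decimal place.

(1 + 0.0000821918)^(365t) = 500/250 = 2.
365t·ln(1 + 0.0000821918) = ln(2); 365t = 0.69315/8.21884e-05 ≈ 8433.6373.
t ≈ 23.1059 years.

23.1 years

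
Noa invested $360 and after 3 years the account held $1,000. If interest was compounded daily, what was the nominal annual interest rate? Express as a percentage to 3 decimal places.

The 1095-period growth factor is 1,000/360 = 2.77778.
r/365 = 2.77778^(1/1095) − 1 ≈ 0.00093345, so r ≈ 365·0.00093345 = 34.07093%.

34.071%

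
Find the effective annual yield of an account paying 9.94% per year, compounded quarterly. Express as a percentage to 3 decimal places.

EAR = (1 + 9.94%/4)^4 − 1 = (1 + 0.02485)^4 − 1.
(1 + 0.02485)^4 ≈ 1.103167, so EAR ≈ 10.31669%.

10.317%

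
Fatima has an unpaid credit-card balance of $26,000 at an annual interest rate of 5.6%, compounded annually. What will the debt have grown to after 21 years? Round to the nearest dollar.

Annual rate = 5.6% = 0.056; years = 21.
A = 26,000·(1 + 0.056)^21 ≈ 26,000·3.1400913472 ≈ 81,642.3750.

$81,642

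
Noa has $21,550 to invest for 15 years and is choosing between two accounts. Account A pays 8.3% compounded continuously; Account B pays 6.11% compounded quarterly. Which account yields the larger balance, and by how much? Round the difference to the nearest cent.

Account A growth factor: e^(0.083·15) = e^1.245 ≈ 3.4729347993; balance ≈ 74,841.7449.
Account B growth factor: (1 + 0.015275)^60 ≈ 2.4832562562; balance ≈ 53,514.1723.
Account A is larger by 21,327.5726.

Account A, by $21,327.57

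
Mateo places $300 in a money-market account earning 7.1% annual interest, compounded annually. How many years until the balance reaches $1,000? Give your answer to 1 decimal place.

17.6 years

(1 + 0.071)^t = 1,000/300 = 3.3333.
t·ln(1 + 0.071) = ln(3.3333); t = 1.204/0.0685928 ≈ 17.5525.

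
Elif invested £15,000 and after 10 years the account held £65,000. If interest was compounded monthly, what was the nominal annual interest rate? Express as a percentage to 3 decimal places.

(1 + r/12)^120 = 65,000/15,000 = 4.33333.
1 + r/12 = 4.33333^(1/120) ≈ 1.012294, so r/12 ≈ 0.0122944.
r ≈ 12·0.0122944 = 14.75333%.

14.753%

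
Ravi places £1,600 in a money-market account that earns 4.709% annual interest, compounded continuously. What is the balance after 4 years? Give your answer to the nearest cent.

A = P·e^(rt) = 1,600·e^(0.04709·4) = 1,600·e^0.18836.
e^0.18836 ≈ 1.207268054, so A ≈ 1,931.6289.

£1,931.63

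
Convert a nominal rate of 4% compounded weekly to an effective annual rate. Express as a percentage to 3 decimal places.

4.079%

One year is 52 periods at 0.000769231 each: (1 + 0.000769231)^52 ≈ 1.040795.
EAR = 1.040795 − 1 ≈ 4.07948%.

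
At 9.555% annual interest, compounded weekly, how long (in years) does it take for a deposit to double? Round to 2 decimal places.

(1 + 0.0018375)^(52t) = 2.
52t = ln 2 / ln(1 + 0.0018375) ≈ 0.69315/0.00183581 ≈ 377.5694.
t ≈ 7.2610.

7.26 years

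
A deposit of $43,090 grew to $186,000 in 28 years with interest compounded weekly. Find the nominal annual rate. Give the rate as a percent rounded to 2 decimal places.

5.23%

(1 + r/52)^1456 = 186,000/43,090 = 4.31655.
1 + r/52 = 4.31655^(1/1456) ≈ 1.001005, so r/52 ≈ 0.00100494.
r ≈ 52·0.00100494 = 5.22568%.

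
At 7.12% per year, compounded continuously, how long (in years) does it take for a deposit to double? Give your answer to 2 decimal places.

e^(0.0712t) = 2, so 0.0712t = ln 2 ≈ 0.69315.
t ≈ 0.69315/0.0712 ≈ 9.7352.

9.74 years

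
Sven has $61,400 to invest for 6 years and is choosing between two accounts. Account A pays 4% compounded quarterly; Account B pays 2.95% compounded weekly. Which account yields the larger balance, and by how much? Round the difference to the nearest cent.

A: (1 + 0.01)^24 ≈ 1.2697346485, so 61,400 × 1.2697346485 ≈ 77,961.7074.
B: (1 + 0.0295/52)^312 ≈ 1.193571189, so 61,400 × 1.193571189 ≈ 73,285.2710.
Difference ≈ 4,676.4364 in favor of A.

Account A, by $4,676.44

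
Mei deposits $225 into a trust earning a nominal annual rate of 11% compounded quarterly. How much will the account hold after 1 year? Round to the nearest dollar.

$251

Growth factor = (1 + 0.0275)^4 ≈ 1.11462126.
A ≈ 225 × 1.11462126 ≈ 250.7898.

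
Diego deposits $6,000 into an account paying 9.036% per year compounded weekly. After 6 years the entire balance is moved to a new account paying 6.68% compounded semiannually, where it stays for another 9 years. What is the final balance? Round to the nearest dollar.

Phase 1: 6,000·(1 + 0.09036/52)^312 ≈ 10,313.4509.
Phase 2: 10,313.4509·(1 + 0.0334)^18 ≈ 18,631.0031.

$18,631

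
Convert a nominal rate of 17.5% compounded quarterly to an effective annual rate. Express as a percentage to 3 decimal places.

One year is 4 periods at 0.04375 each: (1 + 0.04375)^4 ≈ 1.186823.
EAR = 1.186823 − 1 ≈ 18.68230%.

18.682%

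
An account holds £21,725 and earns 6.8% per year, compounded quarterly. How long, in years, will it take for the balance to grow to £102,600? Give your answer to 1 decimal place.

23.0 years

We need (1 + 0.017)^(4t) = 4.7227, so 4t = ln 4.7227 / ln 1.017 ≈ 92.0901.
t ≈ 92.0901/4 = 23.0225 years.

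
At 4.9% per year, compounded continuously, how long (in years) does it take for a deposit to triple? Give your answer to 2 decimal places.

22.42 years

e^(0.049t) = 3, so 0.049t = ln 3 ≈ 1.0986.
t ≈ 1.0986/0.049 ≈ 22.4207.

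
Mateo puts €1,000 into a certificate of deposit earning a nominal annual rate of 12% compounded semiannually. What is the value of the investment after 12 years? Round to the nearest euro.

Periodic rate = 12%/2 = 0.06; periods = 2·12 = 24.
A = 1,000·(1 + 0.06)^24 ≈ 1,000·4.048934641 ≈ 4,048.9346.

€4,049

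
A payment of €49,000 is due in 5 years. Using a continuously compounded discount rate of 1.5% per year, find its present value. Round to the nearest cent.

€45,459.43

P = A·e^(−rt) = 49,000·e^(−0.075).
e^(−0.075) ≈ 0.92774348633, so P ≈ 45,459.4308.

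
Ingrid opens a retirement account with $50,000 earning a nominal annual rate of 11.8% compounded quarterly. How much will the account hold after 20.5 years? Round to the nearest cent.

Periodic rate = 11.8%/4 = 0.0295; periods = 4·20.5 = 82.
A = 50,000·(1 + 0.0295)^82 ≈ 50,000·10.848277307 ≈ 542,413.8653.

$542,413.87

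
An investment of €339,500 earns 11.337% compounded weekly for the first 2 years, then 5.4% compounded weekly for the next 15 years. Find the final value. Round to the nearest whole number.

After 2 years at 11.337%: 339,500 × 1.25419406907 ≈ 425,798.8864.
Then 15 years at 5.4%: 425,798.8864 × 2.24696342097 ≈ 956,754.5225.

€956,755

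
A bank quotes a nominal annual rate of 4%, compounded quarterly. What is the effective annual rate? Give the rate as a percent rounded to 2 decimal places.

4.06%

EAR = (1 + 4%/4)^4 − 1 = (1 + 0.01)^4 − 1.
(1 + 0.01)^4 ≈ 1.040604, so EAR ≈ 4.06040%.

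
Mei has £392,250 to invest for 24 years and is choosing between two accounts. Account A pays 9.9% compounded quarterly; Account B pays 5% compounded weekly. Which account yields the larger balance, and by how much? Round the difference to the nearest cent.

Account A, by £2,799,379.76

Account A growth factor: (1 + 0.02475)^96 ≈ 10.45492666618; balance ≈ 4,100,944.9848.
Account B growth factor: (1 + 0.05/52)^1248 ≈ 3.318203249355; balance ≈ 1,301,565.2246.
Account A is larger by 2,799,379.7602.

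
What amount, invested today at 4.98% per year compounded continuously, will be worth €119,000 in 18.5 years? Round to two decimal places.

P = A·e^(−rt) = 119,000·e^(−0.9213).
e^(−0.9213) ≈ 0.398001302934, so P ≈ 47,362.1550.

€47,362.16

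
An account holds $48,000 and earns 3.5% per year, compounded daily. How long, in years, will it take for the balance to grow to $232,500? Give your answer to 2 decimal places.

45.08 years

We need (1 + 0.0000958904)^(365t) = 4.8438, so 365t = ln 4.8438 / ln 1.000096 ≈ 16453.8335.
t ≈ 16453.8335/365 = 45.0790 years.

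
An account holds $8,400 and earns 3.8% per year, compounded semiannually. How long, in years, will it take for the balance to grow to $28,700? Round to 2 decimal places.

(1 + 0.019)^(2t) = 28,700/8,400 = 3.4167.
2t·ln(1 + 0.019) = ln(3.4167); 2t = 1.2287/0.0188218 ≈ 65.2790.
t ≈ 32.6395 years.

32.64 years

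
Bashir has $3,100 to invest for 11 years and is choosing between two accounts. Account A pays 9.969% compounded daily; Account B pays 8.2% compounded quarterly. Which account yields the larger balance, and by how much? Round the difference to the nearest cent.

A: (1 + 0.09969/365)^4015 ≈ 2.993491031, so 3,100 × 2.993491031 ≈ 9,279.8222.
B: (1 + 0.0205)^44 ≈ 2.442150354, so 3,100 × 2.442150354 ≈ 7,570.6661.
Difference ≈ 1,709.1561 in favor of A.

Account A, by $1,709.16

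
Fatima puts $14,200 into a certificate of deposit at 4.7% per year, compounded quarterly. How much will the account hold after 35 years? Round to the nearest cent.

Periodic rate = 4.7%/4 = 0.01175; periods = 4·35 = 140.
A = 14,200·(1 + 0.01175)^140 ≈ 14,200·5.1315649356 ≈ 72,868.2221.

$72,868.22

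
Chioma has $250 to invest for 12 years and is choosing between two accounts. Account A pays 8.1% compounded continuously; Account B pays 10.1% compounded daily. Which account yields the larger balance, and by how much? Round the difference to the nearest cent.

Account B, by $179.10

A: e^(0.081·12) = e^0.972 ≈ 2.64322563, so 250 × 2.64322563 ≈ 660.8064.
B: (1 + 0.101/365)^4380 ≈ 3.35963502, so 250 × 3.35963502 ≈ 839.9088.
Difference ≈ 179.1023 in favor of B.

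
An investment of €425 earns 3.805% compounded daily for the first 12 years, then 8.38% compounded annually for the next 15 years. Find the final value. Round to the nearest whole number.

Phase 1: 425·(1 + 0.03805/365)^4380 ≈ 670.9304.
Phase 2: 670.9304·(1 + 0.0838)^15 ≈ 2,243.4410.

€2,243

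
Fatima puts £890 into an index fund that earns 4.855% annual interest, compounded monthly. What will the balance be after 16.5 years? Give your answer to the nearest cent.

£1,979.66

Growth factor = (1 + 0.04855/12)^198 ≈ 2.224336902.
A ≈ 890 × 2.224336902 ≈ 1,979.6598.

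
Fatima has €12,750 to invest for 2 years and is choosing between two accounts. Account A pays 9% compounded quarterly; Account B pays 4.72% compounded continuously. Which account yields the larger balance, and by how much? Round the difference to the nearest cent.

Account A, by €1,221.86

A: (1 + 0.0225)^8 ≈ 1.1948311418, so 12,750 × 1.1948311418 ≈ 15,234.0971.
B: e^(0.0472·2) = e^0.0944 ≈ 1.0989992577, so 12,750 × 1.0989992577 ≈ 14,012.2405.
Difference ≈ 1,221.8565 in favor of A.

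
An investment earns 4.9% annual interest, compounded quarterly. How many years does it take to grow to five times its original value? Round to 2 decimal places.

33.05 years

(1 + 0.01225)^(4t) = 5.
4t = ln 5 / ln(1 + 0.01225) ≈ 1.6094/0.0121756 ≈ 132.1858.
t ≈ 33.0464.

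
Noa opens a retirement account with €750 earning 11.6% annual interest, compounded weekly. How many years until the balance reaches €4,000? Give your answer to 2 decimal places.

(1 + 0.00223077)^(52t) = 4,000/750 = 5.3333.
52t·ln(1 + 0.00223077) = ln(5.3333); 52t = 1.674/0.00222828 ≈ 751.2399.
t ≈ 14.4469 years.

14.45 years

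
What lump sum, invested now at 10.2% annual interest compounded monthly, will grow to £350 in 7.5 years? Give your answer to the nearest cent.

£163.39

Periodic rate = 10.2%/12 = 0.0085; 90 periods.
P = 350/(1 + 0.0085)^90 ≈ 350/2.14205802 ≈ 163.3943.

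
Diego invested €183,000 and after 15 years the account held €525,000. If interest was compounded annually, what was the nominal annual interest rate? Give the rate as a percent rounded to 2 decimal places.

7.28%

(1 + r)^15 = 525,000/183,000 = 2.86885.
1 + r = 2.86885^(1/15) ≈ 1.072788, so r ≈ 0.0727879.
r ≈ 7.27879%.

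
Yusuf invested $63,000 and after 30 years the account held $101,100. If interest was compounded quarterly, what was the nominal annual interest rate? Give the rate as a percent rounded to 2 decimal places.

(1 + r/4)^120 = 101,100/63,000 = 1.60476.
1 + r/4 = 1.60476^(1/120) ≈ 1.003949, so r/4 ≈ 0.00394924.
r ≈ 4·0.00394924 = 1.57970%.

1.58%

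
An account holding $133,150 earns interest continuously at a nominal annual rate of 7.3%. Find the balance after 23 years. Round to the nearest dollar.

$713,710

A = P·e^(rt) = 133,150·e^(0.073·23) = 133,150·e^1.679.
e^1.679 ≈ 5.36019309703, so A ≈ 713,709.7109.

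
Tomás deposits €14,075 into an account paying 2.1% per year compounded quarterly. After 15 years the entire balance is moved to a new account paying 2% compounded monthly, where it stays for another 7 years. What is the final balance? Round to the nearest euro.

Phase 1: 14,075·(1 + 0.00525)^60 ≈ 19,270.5145.
Phase 2: 19,270.5145·(1 + 0.02/12)^84 ≈ 22,163.7849.

€22,164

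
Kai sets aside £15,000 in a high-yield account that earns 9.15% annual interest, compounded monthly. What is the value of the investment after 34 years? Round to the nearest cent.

£332,702.75

Growth factor = (1 + 0.007625)^408 ≈ 22.1801836446.
A ≈ 15,000 × 22.1801836446 ≈ 332,702.7547.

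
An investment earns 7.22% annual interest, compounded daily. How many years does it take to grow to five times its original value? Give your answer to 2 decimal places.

22.29 years

(1 + 0.000197808)^(365t) = 5.
365t = ln 5 / ln(1 + 0.000197808) ≈ 1.6094/0.000197789 ≈ 8137.1598.
t ≈ 22.2936.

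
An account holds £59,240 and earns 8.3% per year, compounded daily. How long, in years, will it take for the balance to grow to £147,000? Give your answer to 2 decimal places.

10.95 years

(1 + 0.000227397)^(365t) = 147,000/59,240 = 2.4814.
365t·ln(1 + 0.000227397) = ln(2.4814); 365t = 0.90884/0.000227371 ≈ 3997.1411.
t ≈ 10.9511 years.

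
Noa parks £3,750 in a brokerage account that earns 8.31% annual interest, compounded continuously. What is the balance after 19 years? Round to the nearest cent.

A = P·e^(rt) = 3,750·e^(0.0831·19) = 3,750·e^1.5789.
e^1.5789 ≈ 4.849618296, so A ≈ 18,186.0686.

£18,186.07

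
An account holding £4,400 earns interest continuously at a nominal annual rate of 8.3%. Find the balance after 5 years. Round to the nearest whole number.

£6,663

A = P·e^(rt) = 4,400·e^(0.083·5) = 4,400·e^0.415.
e^0.415 ≈ 1.514370741, so A ≈ 6,663.2313.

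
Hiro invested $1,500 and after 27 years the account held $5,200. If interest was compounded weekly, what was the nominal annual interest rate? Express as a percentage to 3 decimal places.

4.606%

The 1404-period growth factor is 5,200/1,500 = 3.46667.
r/52 = 3.46667^(1/1404) − 1 ≈ 0.000885858, so r ≈ 52·0.000885858 = 4.60646%.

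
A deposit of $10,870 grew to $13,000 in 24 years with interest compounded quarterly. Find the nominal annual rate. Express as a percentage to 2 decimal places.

0.75%

(1 + r/4)^96 = 13,000/10,870 = 1.19595.
1 + r/4 = 1.19595^(1/96) ≈ 1.001866, so r/4 ≈ 0.00186572.
r ≈ 4·0.00186572 = 0.74629%.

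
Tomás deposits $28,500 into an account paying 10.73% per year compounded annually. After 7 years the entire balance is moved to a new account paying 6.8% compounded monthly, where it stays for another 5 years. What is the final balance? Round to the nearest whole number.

$81,648

Phase 1: 28,500·(1 + 0.1073)^7 ≈ 58,170.3878.
Phase 2: 58,170.3878·(1 + 0.068/12)^60 ≈ 81,647.9503.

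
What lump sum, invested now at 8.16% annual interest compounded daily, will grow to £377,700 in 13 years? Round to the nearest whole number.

Growth factor = (1 + 0.0816/365)^4745 ≈ 2.88833854988.
P = 377,700/2.88833854988 ≈ 130,767.2191.

£130,767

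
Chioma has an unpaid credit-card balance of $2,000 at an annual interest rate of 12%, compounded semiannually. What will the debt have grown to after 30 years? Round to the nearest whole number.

Periodic rate = 12%/2 = 0.06; periods = 2·30 = 60.
A = 2,000·(1 + 0.06)^60 ≈ 2,000·32.987690853 ≈ 65,975.3817.

$65,975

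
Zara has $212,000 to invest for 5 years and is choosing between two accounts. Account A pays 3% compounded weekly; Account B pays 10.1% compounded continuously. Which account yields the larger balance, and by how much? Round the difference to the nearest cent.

A: (1 + 0.03/52)^260 ≈ 1.16178399147, so 212,000 × 1.16178399147 ≈ 246,298.2062.
B: e^(0.101·5) = e^0.505 ≈ 1.65698552046, so 212,000 × 1.65698552046 ≈ 351,280.9303.
Difference ≈ 104,982.7241 in favor of B.

Account B, by $104,982.72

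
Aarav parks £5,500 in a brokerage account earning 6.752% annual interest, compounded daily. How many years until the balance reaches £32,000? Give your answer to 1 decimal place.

26.1 years

We need (1 + 0.000184986)^(365t) = 5.8182, so 365t = ln 5.8182 / ln 1.000185 ≈ 9520.4384.
t ≈ 9520.4384/365 = 26.0834 years.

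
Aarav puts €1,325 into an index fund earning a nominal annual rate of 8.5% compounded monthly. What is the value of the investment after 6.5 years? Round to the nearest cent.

€2,297.83

Growth factor = (1 + 0.085/12)^78 ≈ 1.734210767.
A ≈ 1,325 × 1.734210767 ≈ 2,297.8293.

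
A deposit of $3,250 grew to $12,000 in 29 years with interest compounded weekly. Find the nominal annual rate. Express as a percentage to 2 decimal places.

4.51%

The 1508-period growth factor is 12,000/3,250 = 3.69231.
r/52 = 3.69231^(1/1508) − 1 ≈ 0.00086659, so r ≈ 52·0.00086659 = 4.50627%.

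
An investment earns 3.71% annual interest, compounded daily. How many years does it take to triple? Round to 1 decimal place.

(1 + 0.000101644)^(365t) = 3.
365t = ln 3 / ln(1 + 0.000101644) ≈ 1.0986/0.000101639 ≈ 10808.9990.
t ≈ 29.6137.

29.6 years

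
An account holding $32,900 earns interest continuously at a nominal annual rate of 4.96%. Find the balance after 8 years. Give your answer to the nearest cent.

$48,924.22

A = P·e^(rt) = 32,900·e^(0.0496·8) = 32,900·e^0.3968.
e^0.3968 ≈ 1.4870584886, so A ≈ 48,924.2243.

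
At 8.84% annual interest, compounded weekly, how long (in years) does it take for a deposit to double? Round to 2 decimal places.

7.85 years

(1 + 0.0017)^(52t) = 2.
52t = ln 2 / ln(1 + 0.0017) ≈ 0.69315/0.00169856 ≈ 408.0801.
t ≈ 7.8477.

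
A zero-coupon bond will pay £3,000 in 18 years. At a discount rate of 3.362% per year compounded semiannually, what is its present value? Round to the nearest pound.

Periodic rate = 3.362%/2 = 0.01681; 36 periods.
P = 3,000/(1 + 0.01681)^36 ≈ 3,000/1.82235555 ≈ 1,646.2210.

£1,646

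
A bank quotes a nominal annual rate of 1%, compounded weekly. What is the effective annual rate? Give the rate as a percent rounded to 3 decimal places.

1.005%

One year is 52 periods at 0.000192308 each: (1 + 0.000192308)^52 ≈ 1.010049.
EAR = 1.010049 − 1 ≈ 1.00492%.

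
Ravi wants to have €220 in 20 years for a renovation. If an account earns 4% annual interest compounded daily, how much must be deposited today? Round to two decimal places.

€98.86

Periodic rate = 4%/365 = 0.000109589; 7300 periods.
P = 220/(1 + 0.04/365)^7300 ≈ 220/2.22544338 ≈ 98.8567.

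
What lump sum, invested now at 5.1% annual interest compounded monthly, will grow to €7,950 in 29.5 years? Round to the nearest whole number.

Periodic rate = 5.1%/12 = 0.00425; 354 periods.
P = 7,950/(1 + 0.00425)^354 ≈ 7,950/4.487572758 ≈ 1,771.5590.

€1,772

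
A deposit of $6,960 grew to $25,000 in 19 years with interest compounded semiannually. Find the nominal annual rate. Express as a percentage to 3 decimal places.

The 38-period growth factor is 25,000/6,960 = 3.59195.
r/2 = 3.59195^(1/38) − 1 ≈ 0.0342225, so r ≈ 2·0.0342225 = 6.84449%.

6.844%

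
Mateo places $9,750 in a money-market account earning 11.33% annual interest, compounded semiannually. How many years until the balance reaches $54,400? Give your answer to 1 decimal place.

(1 + 0.05665)^(2t) = 54,400/9,750 = 5.5795.
2t·ln(1 + 0.05665) = ln(5.5795); 2t = 1.7191/0.0551035 ≈ 31.1976.
t ≈ 15.5988 years.

15.6 years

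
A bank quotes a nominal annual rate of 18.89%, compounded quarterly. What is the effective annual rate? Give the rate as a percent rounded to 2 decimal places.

20.27%

EAR = (1 + 18.89%/4)^4 − 1 = (1 + 0.047225)^4 − 1.
(1 + 0.047225)^4 ≈ 1.202707, so EAR ≈ 20.27075%.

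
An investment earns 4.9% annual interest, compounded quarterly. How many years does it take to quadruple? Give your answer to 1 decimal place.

(1 + 0.01225)^(4t) = 4.
4t = ln 4 / ln(1 + 0.01225) ≈ 1.3863/0.0121756 ≈ 113.8586.
t ≈ 28.4647.

28.5 years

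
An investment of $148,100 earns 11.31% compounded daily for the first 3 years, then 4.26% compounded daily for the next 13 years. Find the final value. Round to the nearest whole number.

$361,732

After 3 years at 11.31%: 148,100 × 1.40389068459 ≈ 207,916.2104.
Then 13 years at 4.26%: 207,916.2104 × 1.73979568666 ≈ 361,731.7260.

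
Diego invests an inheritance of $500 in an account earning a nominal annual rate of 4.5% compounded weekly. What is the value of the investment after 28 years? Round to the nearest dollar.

Growth factor = (1 + 0.045/52)^1456 ≈ 3.523501086.
A ≈ 500 × 3.523501086 ≈ 1,761.7505.

$1,762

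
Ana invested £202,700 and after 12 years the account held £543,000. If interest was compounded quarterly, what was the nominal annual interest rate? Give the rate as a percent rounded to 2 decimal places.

8.30%

(1 + r/4)^48 = 543,000/202,700 = 2.67884.
1 + r/4 = 2.67884^(1/48) ≈ 1.020741, so r/4 ≈ 0.020741.
r ≈ 4·0.020741 = 8.29638%.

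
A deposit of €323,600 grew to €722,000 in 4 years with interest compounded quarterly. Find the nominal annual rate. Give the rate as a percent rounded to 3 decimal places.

(1 + r/4)^16 = 722,000/323,600 = 2.23115.
1 + r/4 = 2.23115^(1/16) ≈ 1.051436, so r/4 ≈ 0.0514365.
r ≈ 4·0.0514365 = 20.57459%.

20.575%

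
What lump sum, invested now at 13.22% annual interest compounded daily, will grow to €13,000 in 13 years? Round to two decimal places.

€2,331.85

Periodic rate = 13.22%/365 = 0.000362192; 4745 periods.
P = 13,000/(1 + 0.1322/365)^4745 ≈ 13,000/5.5749806346 ≈ 2,331.8467.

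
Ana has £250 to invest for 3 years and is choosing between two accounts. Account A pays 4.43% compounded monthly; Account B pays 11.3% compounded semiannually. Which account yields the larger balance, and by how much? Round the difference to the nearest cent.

Account A growth factor: (1 + 0.0443/12)^36 ≈ 1.14185632; balance ≈ 285.4641.
Account B growth factor: (1 + 0.0565)^6 ≈ 1.39064734; balance ≈ 347.6618.
Account B is larger by 62.1978.

Account B, by £62.20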